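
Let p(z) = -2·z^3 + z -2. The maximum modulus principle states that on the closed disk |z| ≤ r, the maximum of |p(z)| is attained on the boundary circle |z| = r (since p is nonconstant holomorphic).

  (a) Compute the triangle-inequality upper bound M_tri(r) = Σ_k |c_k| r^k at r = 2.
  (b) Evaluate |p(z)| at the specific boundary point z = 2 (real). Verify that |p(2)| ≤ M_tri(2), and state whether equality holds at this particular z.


Coefficients: c_0 = -2, c_1 = 1, c_2 = 0, c_3 = -2. Radius r = 2.
Part (a). Triangle bound: M_tri(r) = Σ_k |c_k| r^k
  = |-2|·2^0 + |1|·2^1 + |0|·2^2 + |-2|·2^3
  = 2 + 2 + 0 + 16 = 20.
This bounds M(r) := max_{|z|=r} |p(z)| from above; equality holds iff all terms c_k z^k can be made to align in phase at a single z on |z|=r.
Part (b). At z = 2 (real, on the circle |z| = r):
  p(2) = (-2)·2^0 + (1)·2^1 + (0)·2^2 + (-2)·2^3 = -16.
  |p(2)| = 16.
Check: |p(2)| = 16 ≤ 20 = M_tri(2). ✓ Equality does not hold at z = 2 (the coefficients have mixed signs, so the terms do not all align in phase there).

M_tri(2) = 20; |p(2)| = 16; equality at z=2: no.


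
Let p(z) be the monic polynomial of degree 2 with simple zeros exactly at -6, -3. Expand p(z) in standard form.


The polynomial is p(z) = ∏_{α ∈ S} (z − α), where S = {-6, -3}.
Expanding the product yields: p(z) = z^2 + 9·z + 18.
The resulting polynomial has degree 2 and real coefficients as required.

p(z) = z^2 + 9·z + 18.


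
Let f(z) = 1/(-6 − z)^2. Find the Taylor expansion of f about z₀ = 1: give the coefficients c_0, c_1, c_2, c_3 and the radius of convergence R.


Let w = z − z₀, so z = z₀ + w.
Then -6 − z = -6 − (z₀ + w) = (-6 − z₀) − w = -7 − w.
f(z) = 1/(-7 − w)^2 = (1/(-7)^2) · (1 − w/(-7))^{−2}.
By the binomial series (1−u)^{−2} = Σ_{n≥0} C(n+1, 1) u^n for |u|<1, with u = w/(-7):
  c_n = C(n+1, 1) / (-7)^(n+2).
  c_0 = 1/(-7)^2 = 1/49.
  c_1 = 2/(-7)^3 = -2/343.
  c_2 = 3/(-7)^4 = 3/2401.
  c_3 = 4/(-7)^5 = -4/16807.
The series is valid for |w/d| < 1, i.e. |z − z₀| < |d|.
Radius of convergence: R = |-6 − z₀| = |-7| = 7 (distance from z₀ to the singularity z = -6).

c_0 = 1/49, c_1 = -2/343, c_2 = 3/2401, c_3 = -4/16807; R = 7.


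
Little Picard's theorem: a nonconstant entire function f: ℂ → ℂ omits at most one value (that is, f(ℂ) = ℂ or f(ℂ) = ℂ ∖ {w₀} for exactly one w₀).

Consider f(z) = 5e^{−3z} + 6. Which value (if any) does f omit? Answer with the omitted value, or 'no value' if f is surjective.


Little Picard bounds the complement of f(ℂ) to at most one point.
e^{−3z} is never zero on ℂ, so 5·e^{−3z} takes every value in ℂ ∖ {0}. Adding 6 shifts the range to ℂ ∖ {6}. Thus f omits exactly the value 6.

Omitted value: 6.


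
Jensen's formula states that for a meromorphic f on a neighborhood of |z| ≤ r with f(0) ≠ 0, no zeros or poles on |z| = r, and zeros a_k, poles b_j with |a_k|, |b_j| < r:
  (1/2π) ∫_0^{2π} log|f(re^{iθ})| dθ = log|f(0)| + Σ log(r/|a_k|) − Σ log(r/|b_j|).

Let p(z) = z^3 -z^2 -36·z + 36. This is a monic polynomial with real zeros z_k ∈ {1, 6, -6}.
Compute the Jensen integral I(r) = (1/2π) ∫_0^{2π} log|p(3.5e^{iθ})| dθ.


Zeros: -6, 1, 6; r = 3.5.
Inside |z| < r: 1. Outside (|z| ≥ r): -6, 6.
p(0) = 36, so log|p(0)| = log(36) = 3.5835.
Apply Jensen: I(r) = log|p(0)| + Σ_k log(r/|z_k|), summed over zeros inside |z| < r.
  log(r/|z_k|) for z_k = 1: log(3.5/1) = 1.2528
  Outside zeros (-6, 6) contribute nothing to the Jensen sum.
Sum over inside zeros: 1.2528.
I(r) = log|p(0)| + (inside sum) = 3.5835 + 1.2528 = 4.8363.
Note: since some zeros are outside |z| ≤ r, the simplified n·log(r) form does NOT apply — only the inside zeros contribute.

I(r) ≈ 4.8363.


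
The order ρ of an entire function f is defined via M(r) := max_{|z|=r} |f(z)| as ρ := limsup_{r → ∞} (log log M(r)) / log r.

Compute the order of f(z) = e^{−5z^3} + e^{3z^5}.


Each summand is entire of order 3 and 5 respectively (as in the single-exponential case). The order of a sum is at most the max of the orders, so ρ ≤ 5. For the lower bound: on |z|=r choose arg z so that 3z^5 is real positive; then |e^{3z^5}| = e^{3r^5} while |e^{-5z^3}| ≤ e^{5r^3} = o(e^{3r^5}). So |f| ≥ e^{3r^5}(1 − o(1)) and ρ ≥ 5. Hence ρ = max(3, 5) = 5.
Therefore ρ = 5.

Order ρ = 5.


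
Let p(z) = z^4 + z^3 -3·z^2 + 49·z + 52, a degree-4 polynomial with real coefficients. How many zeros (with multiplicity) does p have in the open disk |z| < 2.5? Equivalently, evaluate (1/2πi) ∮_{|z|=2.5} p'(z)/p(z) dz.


The zeros of p are: (2 + 3i), (2 - 3i), -1, -4.
Their magnitudes are: 3.606, 3.606, 1, 4.
Zeros with |z| < R = 2.5: -1.
Count = 1.
By the argument principle, (1/2πi) ∮_{|z|=R} p'(z)/p(z) dz equals exactly this count.

Number of zeros inside |z| < 2.5: 1.


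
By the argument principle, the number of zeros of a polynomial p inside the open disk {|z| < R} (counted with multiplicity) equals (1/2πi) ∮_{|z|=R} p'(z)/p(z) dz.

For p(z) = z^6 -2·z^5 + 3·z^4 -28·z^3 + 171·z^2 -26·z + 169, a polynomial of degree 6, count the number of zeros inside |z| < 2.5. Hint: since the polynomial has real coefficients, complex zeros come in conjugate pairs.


The zeros of p are: (0 + 1i), (0 - 1i), (-2 + 3i), (-2 - 3i), (3 + 2i), (3 - 2i).
Their magnitudes are: 1, 1, 3.606, 3.606, 3.606, 3.606.
Zeros with |z| < R = 2.5: (0 + 1i), (0 - 1i).
Count = 2.
By the argument principle, (1/2πi) ∮_{|z|=R} p'(z)/p(z) dz equals exactly this count.

Number of zeros inside |z| < 2.5: 2.


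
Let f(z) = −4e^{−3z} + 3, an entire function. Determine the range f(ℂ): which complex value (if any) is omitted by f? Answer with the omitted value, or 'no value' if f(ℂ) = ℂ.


Little Picard bounds the complement of f(ℂ) to at most one point.
e^{−3z} is never zero on ℂ, so -4·e^{−3z} takes every value in ℂ ∖ {0}. Adding 3 shifts the range to ℂ ∖ {3}. Thus f omits exactly the value 3.

Omitted value: 3.


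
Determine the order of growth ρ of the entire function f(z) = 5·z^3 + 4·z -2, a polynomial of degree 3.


|f(z)| ≤ Σ|c_k|·r^k = O(r^3) as r → ∞. Polynomial growth is O(e^{r^ε}) for every ε > 0 (since r^3/e^{r^ε} → 0), so ρ ≤ ε for all ε > 0, i.e. ρ = 0. Every nonconstant polynomial has order 0.
Therefore ρ = 0.

Order ρ = 0.


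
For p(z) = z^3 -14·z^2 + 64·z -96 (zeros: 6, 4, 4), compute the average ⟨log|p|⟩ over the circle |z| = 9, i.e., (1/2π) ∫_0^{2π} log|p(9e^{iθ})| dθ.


Zeros: 4, 4, 6; r = 9.
Inside |z| < r: 4, 4, 6. Outside (|z| ≥ r): ∅.
p(0) = -96, so log|p(0)| = log(96) = 4.5643.
Apply Jensen: I(r) = log|p(0)| + Σ_k log(r/|z_k|), summed over zeros inside |z| < r.
  log(r/|z_k|) for z_k = 6: log(9/6) = 0.4055
  log(r/|z_k|) for z_k = 4: log(9/4) = 0.8109
  log(r/|z_k|) for z_k = 4: log(9/4) = 0.8109
Sum over inside zeros: 2.0273.
I(r) = log|p(0)| + (inside sum) = 4.5643 + 2.0273 = 6.5917.
Closed form (all zeros inside, monic): I(r) = n·log(r) = 3·log(9) = 6.5917. ✓

I(r) ≈ 6.5917.


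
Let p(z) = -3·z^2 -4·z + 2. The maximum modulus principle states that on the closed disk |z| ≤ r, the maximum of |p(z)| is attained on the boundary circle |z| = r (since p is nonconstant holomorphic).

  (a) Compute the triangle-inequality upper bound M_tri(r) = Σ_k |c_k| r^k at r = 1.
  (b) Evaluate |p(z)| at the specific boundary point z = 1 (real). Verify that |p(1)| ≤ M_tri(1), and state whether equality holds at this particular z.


Coefficients: c_0 = 2, c_1 = -4, c_2 = -3. Radius r = 1.
Part (a). Triangle bound: M_tri(r) = Σ_k |c_k| r^k
  = |2|·1^0 + |-4|·1^1 + |-3|·1^2
  = 2 + 4 + 3 = 9.
This bounds M(r) := max_{|z|=r} |p(z)| from above; equality holds iff all terms c_k z^k can be made to align in phase at a single z on |z|=r.
Part (b). At z = 1 (real, on the circle |z| = r):
  p(1) = (2)·1^0 + (-4)·1^1 + (-3)·1^2 = -5.
  |p(1)| = 5.
Check: |p(1)| = 5 ≤ 9 = M_tri(1). ✓ Equality does not hold at z = 1 (the coefficients have mixed signs, so the terms do not all align in phase there).

M_tri(1) = 9; |p(1)| = 5; equality at z=1: no.


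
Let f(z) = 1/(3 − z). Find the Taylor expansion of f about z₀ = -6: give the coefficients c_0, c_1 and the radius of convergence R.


Let w = z − z₀, so z = z₀ + w.
Then 3 − z = 3 − (z₀ + w) = (3 − z₀) − w = 9 − w.
f(z) = 1/(9 − w) = (1/(9)) · 1/(1 − w/(9)) = Σ_{n≥0} w^n / (9)^(n+1).
So c_n = 1/(9)^(n+1):
  c_0 = 1/(9)^1 = 1/9.
  c_1 = 1/(9)^2 = 1/81.
The series is valid for |w/d| < 1, i.e. |z − z₀| < |d|.
Radius of convergence: R = |3 − z₀| = |9| = 9 (distance from z₀ to the singularity z = 3).

c_0 = 1/9, c_1 = 1/81; R = 9.


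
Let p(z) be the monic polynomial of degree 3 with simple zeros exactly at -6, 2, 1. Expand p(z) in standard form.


The polynomial is p(z) = ∏_{α ∈ S} (z − α), where S = {-6, 2, 1}.
Expanding the product yields: p(z) = z^3 + 3·z^2 -16·z + 12.
The resulting polynomial has degree 3 and real coefficients as required.

p(z) = z^3 + 3·z^2 -16·z + 12.


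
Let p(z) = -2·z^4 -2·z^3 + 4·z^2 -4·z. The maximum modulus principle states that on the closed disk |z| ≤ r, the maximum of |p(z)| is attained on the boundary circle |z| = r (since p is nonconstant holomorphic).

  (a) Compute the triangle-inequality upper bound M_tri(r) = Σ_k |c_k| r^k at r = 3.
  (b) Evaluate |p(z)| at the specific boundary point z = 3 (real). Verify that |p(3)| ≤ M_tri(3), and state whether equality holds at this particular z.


Coefficients: c_0 = 0, c_1 = -4, c_2 = 4, c_3 = -2, c_4 = -2. Radius r = 3.
Part (a). Triangle bound: M_tri(r) = Σ_k |c_k| r^k
  = |0|·3^0 + |-4|·3^1 + |4|·3^2 + |-2|·3^3 + |-2|·3^4
  = 0 + 12 + 36 + 54 + 162 = 264.
This bounds M(r) := max_{|z|=r} |p(z)| from above; equality holds iff all terms c_k z^k can be made to align in phase at a single z on |z|=r.
Part (b). At z = 3 (real, on the circle |z| = r):
  p(3) = (0)·3^0 + (-4)·3^1 + (4)·3^2 + (-2)·3^3 + (-2)·3^4 = -192.
  |p(3)| = 192.
Check: |p(3)| = 192 ≤ 264 = M_tri(3). ✓ Equality does not hold at z = 3 (the coefficients have mixed signs, so the terms do not all align in phase there).

M_tri(3) = 264; |p(3)| = 192; equality at z=3: no.


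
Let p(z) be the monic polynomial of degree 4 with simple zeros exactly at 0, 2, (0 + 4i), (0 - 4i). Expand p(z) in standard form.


The polynomial is p(z) = ∏_{α ∈ S} (z − α), where S = {0, 2, (0 + 4i), (0 - 4i)}.
Expanding the product yields: p(z) = z^4 -2·z^3 + 16·z^2 -32·z.
Note conjugate pairs combine to real quadratics: (z − (0+4i))(z − (0−4i)) = z² + 16.
The resulting polynomial has degree 4 and real coefficients as required.

p(z) = z^4 -2·z^3 + 16·z^2 -32·z.


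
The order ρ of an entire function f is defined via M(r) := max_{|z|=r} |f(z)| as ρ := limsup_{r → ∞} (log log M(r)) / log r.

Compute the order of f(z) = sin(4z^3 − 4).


Write sin(w) = (e^{iw} ± e^{−iw})/(2 or 2i), so |sin(w)| ≤ e^{|w|}. With w = 4z^3 − 4, |w| ≤ 4r^3 + 4 on |z|=r, giving M(r) ≤ e^{4r^3 + 4} and ρ ≤ 3. For the lower bound, choose z on |z|=r with 4z^3 purely imaginary of modulus 4r^3; then |sin(4z^3 − 4)| grows like e^{4r^3}/2, so ρ ≥ 3. Hence ρ = 3.
Therefore ρ = 3.

Order ρ = 3.


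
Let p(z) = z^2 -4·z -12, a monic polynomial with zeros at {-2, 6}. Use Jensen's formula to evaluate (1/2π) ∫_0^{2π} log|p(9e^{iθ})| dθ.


Zeros: -2, 6; r = 9.
Inside |z| < r: -2, 6. Outside (|z| ≥ r): ∅.
p(0) = -12, so log|p(0)| = log(12) = 2.4849.
Apply Jensen: I(r) = log|p(0)| + Σ_k log(r/|z_k|), summed over zeros inside |z| < r.
  log(r/|z_k|) for z_k = -2: log(9/2) = 1.5041
  log(r/|z_k|) for z_k = 6: log(9/6) = 0.4055
Sum over inside zeros: 1.9095.
I(r) = log|p(0)| + (inside sum) = 2.4849 + 1.9095 = 4.3944.
Closed form (all zeros inside, monic): I(r) = n·log(r) = 2·log(9) = 4.3944. ✓

I(r) ≈ 4.3944.


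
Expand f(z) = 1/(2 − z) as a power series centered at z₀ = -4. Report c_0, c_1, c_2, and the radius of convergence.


Let w = z − z₀, so z = z₀ + w.
Then 2 − z = 2 − (z₀ + w) = (2 − z₀) − w = 6 − w.
f(z) = 1/(6 − w) = (1/(6)) · 1/(1 − w/(6)) = Σ_{n≥0} w^n / (6)^(n+1).
So c_n = 1/(6)^(n+1):
  c_0 = 1/(6)^1 = 1/6.
  c_1 = 1/(6)^2 = 1/36.
  c_2 = 1/(6)^3 = 1/216.
The series is valid for |w/d| < 1, i.e. |z − z₀| < |d|.
Radius of convergence: R = |2 − z₀| = |6| = 6 (distance from z₀ to the singularity z = 2).

c_0 = 1/6, c_1 = 1/36, c_2 = 1/216; R = 6.


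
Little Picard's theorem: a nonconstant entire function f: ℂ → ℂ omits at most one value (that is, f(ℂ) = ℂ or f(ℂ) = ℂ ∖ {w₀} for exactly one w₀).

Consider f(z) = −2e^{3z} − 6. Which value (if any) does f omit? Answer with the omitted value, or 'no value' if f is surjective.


Little Picard bounds the complement of f(ℂ) to at most one point.
e^{3z} is never zero on ℂ, so -2·e^{3z} takes every value in ℂ ∖ {0}. Adding -6 shifts the range to ℂ ∖ {-6}. Thus f omits exactly the value -6.

Omitted value: -6.


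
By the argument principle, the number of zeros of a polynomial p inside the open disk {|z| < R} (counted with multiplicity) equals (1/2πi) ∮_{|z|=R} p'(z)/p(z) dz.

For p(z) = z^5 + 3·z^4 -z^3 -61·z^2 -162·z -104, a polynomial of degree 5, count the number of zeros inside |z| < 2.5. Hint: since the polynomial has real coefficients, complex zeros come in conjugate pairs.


The zeros of p are: (-2 + 3i), (-2 - 3i), 4, -2, -1.
Their magnitudes are: 3.606, 3.606, 4, 2, 1.
Zeros with |z| < R = 2.5: -2, -1.
Count = 2.
By the argument principle, (1/2πi) ∮_{|z|=R} p'(z)/p(z) dz equals exactly this count.

Number of zeros inside |z| < 2.5: 2.


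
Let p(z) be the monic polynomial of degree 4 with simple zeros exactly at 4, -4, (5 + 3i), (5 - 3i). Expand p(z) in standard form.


The polynomial is p(z) = ∏_{α ∈ S} (z − α), where S = {4, -4, (5 + 3i), (5 - 3i)}.
Expanding the product yields: p(z) = z^4 -10·z^3 + 18·z^2 + 160·z -544.
Note conjugate pairs combine to real quadratics: (z − (5+3i))(z − (5−3i)) = z² − 10z + 34.
The resulting polynomial has degree 4 and real coefficients as required.

p(z) = z^4 -10·z^3 + 18·z^2 + 160·z -544.


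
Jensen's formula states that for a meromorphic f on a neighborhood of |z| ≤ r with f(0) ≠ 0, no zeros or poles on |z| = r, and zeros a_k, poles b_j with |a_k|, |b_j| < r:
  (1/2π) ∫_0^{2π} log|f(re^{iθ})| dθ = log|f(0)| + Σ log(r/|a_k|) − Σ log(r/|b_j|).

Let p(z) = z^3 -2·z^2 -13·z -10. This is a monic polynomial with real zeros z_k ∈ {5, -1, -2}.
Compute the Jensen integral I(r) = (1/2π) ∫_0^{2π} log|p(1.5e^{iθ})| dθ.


Zeros: -2, -1, 5; r = 1.5.
Inside |z| < r: -1. Outside (|z| ≥ r): -2, 5.
p(0) = -10, so log|p(0)| = log(10) = 2.3026.
Apply Jensen: I(r) = log|p(0)| + Σ_k log(r/|z_k|), summed over zeros inside |z| < r.
  log(r/|z_k|) for z_k = -1: log(1.5/1) = 0.4055
  Outside zeros (-2, 5) contribute nothing to the Jensen sum.
Sum over inside zeros: 0.4055.
I(r) = log|p(0)| + (inside sum) = 2.3026 + 0.4055 = 2.7081.
Note: since some zeros are outside |z| ≤ r, the simplified n·log(r) form does NOT apply — only the inside zeros contribute.

I(r) ≈ 2.7081.


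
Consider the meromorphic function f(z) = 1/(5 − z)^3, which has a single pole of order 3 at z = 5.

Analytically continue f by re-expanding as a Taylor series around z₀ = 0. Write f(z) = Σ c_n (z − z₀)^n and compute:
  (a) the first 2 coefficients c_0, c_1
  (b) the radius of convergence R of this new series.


Let w = z − z₀, so z = z₀ + w.
Then 5 − z = 5 − (z₀ + w) = (5 − z₀) − w = 5 − w.
f(z) = 1/(5 − w)^3 = (1/(5)^3) · (1 − w/(5))^{−3}.
By the binomial series (1−u)^{−3} = Σ_{n≥0} C(n+2, 2) u^n for |u|<1, with u = w/(5):
  c_n = C(n+2, 2) / (5)^(n+3).
  c_0 = 1/(5)^3 = 1/125.
  c_1 = 3/(5)^4 = 3/625.
The series is valid for |w/d| < 1, i.e. |z − z₀| < |d|.
Radius of convergence: R = |5 − z₀| = |5| = 5 (distance from z₀ to the singularity z = 5).

c_0 = 1/125, c_1 = 3/625; R = 5.


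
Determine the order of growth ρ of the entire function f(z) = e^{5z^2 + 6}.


|e^{5z^2 + 6}| = e^{Re(5·z^2) + 6} ≤ e^{5|z|^2 + 6} = e^{5r^2 + 6} on |z| = r, so ρ ≤ 2. Choosing z on |z|=r so that 5·z^2 is real positive (always possible by picking arg z appropriately) gives |f(z)| = e^{5r^2 + 6}, matching the bound. The additive constant 6 does not affect log log M(r) ~ 2·log r. Hence ρ = 2.
Therefore ρ = 2.

Order ρ = 2.


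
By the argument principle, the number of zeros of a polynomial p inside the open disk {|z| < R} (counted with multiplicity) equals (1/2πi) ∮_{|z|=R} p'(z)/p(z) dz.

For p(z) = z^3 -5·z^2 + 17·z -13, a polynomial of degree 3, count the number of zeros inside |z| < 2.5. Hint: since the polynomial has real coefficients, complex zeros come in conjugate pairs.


The zeros of p are: (2 + 3i), (2 - 3i), 1.
Their magnitudes are: 3.606, 3.606, 1.
Zeros with |z| < R = 2.5: 1.
Count = 1.
By the argument principle, (1/2πi) ∮_{|z|=R} p'(z)/p(z) dz equals exactly this count.

Number of zeros inside |z| < 2.5: 1.


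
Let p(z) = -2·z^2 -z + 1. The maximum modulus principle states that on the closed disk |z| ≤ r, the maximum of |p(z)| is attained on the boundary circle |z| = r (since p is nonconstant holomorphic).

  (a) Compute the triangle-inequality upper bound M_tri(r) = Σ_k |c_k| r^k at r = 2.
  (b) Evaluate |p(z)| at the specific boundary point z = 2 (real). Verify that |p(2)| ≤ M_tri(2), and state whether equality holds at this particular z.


Coefficients: c_0 = 1, c_1 = -1, c_2 = -2. Radius r = 2.
Part (a). Triangle bound: M_tri(r) = Σ_k |c_k| r^k
  = |1|·2^0 + |-1|·2^1 + |-2|·2^2
  = 1 + 2 + 8 = 11.
This bounds M(r) := max_{|z|=r} |p(z)| from above; equality holds iff all terms c_k z^k can be made to align in phase at a single z on |z|=r.
Part (b). At z = 2 (real, on the circle |z| = r):
  p(2) = (1)·2^0 + (-1)·2^1 + (-2)·2^2 = -9.
  |p(2)| = 9.
Check: |p(2)| = 9 ≤ 11 = M_tri(2). ✓ Equality does not hold at z = 2 (the coefficients have mixed signs, so the terms do not all align in phase there).

M_tri(2) = 11; |p(2)| = 9; equality at z=2: no.


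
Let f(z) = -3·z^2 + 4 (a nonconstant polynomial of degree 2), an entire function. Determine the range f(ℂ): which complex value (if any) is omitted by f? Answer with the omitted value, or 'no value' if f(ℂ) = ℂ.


Little Picard bounds the complement of f(ℂ) to at most one point.
For every w ∈ ℂ, the equation p(z) − w = 0 is a nonconstant polynomial in z and hence has at least one root by the fundamental theorem of algebra. So p is surjective onto ℂ, omitting no value.

Omitted value: no value.


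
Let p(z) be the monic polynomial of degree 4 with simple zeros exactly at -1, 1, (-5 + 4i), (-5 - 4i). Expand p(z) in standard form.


The polynomial is p(z) = ∏_{α ∈ S} (z − α), where S = {-1, 1, (-5 + 4i), (-5 - 4i)}.
Expanding the product yields: p(z) = z^4 + 10·z^3 + 40·z^2 -10·z -41.
Note conjugate pairs combine to real quadratics: (z − (-5+4i))(z − (-5−4i)) = z² + 10z + 41.
The resulting polynomial has degree 4 and real coefficients as required.

p(z) = z^4 + 10·z^3 + 40·z^2 -10·z -41.


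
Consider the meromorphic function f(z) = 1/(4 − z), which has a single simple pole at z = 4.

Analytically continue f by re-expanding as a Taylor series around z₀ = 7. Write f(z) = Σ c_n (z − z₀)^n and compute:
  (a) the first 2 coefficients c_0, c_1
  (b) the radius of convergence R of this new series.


Let w = z − z₀, so z = z₀ + w.
Then 4 − z = 4 − (z₀ + w) = (4 − z₀) − w = -3 − w.
f(z) = 1/(-3 − w) = (1/(-3)) · 1/(1 − w/(-3)) = Σ_{n≥0} w^n / (-3)^(n+1).
So c_n = 1/(-3)^(n+1):
  c_0 = 1/(-3)^1 = -1/3.
  c_1 = 1/(-3)^2 = 1/9.
The series is valid for |w/d| < 1, i.e. |z − z₀| < |d|.
Radius of convergence: R = |4 − z₀| = |-3| = 3 (distance from z₀ to the singularity z = 4).

c_0 = -1/3, c_1 = 1/9; R = 3.


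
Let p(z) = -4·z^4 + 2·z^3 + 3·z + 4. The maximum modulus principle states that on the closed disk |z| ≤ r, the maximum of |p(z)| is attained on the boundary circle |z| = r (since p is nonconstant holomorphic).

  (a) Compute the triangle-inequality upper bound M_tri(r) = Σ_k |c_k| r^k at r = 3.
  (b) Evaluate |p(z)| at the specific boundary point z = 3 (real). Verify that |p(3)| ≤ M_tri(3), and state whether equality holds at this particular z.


Coefficients: c_0 = 4, c_1 = 3, c_2 = 0, c_3 = 2, c_4 = -4. Radius r = 3.
Part (a). Triangle bound: M_tri(r) = Σ_k |c_k| r^k
  = |4|·3^0 + |3|·3^1 + |0|·3^2 + |2|·3^3 + |-4|·3^4
  = 4 + 9 + 0 + 54 + 324 = 391.
This bounds M(r) := max_{|z|=r} |p(z)| from above; equality holds iff all terms c_k z^k can be made to align in phase at a single z on |z|=r.
Part (b). At z = 3 (real, on the circle |z| = r):
  p(3) = (4)·3^0 + (3)·3^1 + (0)·3^2 + (2)·3^3 + (-4)·3^4 = -257.
  |p(3)| = 257.
Check: |p(3)| = 257 ≤ 391 = M_tri(3). ✓ Equality does not hold at z = 3 (the coefficients have mixed signs, so the terms do not all align in phase there).

M_tri(3) = 391; |p(3)| = 257; equality at z=3: no.


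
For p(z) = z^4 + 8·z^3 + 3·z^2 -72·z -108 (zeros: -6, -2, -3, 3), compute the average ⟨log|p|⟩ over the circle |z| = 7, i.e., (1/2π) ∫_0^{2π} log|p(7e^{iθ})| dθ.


Zeros: -6, -3, -2, 3; r = 7.
Inside |z| < r: -6, -3, -2, 3. Outside (|z| ≥ r): ∅.
p(0) = -108, so log|p(0)| = log(108) = 4.6821.
Apply Jensen: I(r) = log|p(0)| + Σ_k log(r/|z_k|), summed over zeros inside |z| < r.
  log(r/|z_k|) for z_k = -6: log(7/6) = 0.1542
  log(r/|z_k|) for z_k = -2: log(7/2) = 1.2528
  log(r/|z_k|) for z_k = -3: log(7/3) = 0.8473
  log(r/|z_k|) for z_k = 3: log(7/3) = 0.8473
Sum over inside zeros: 3.1015.
I(r) = log|p(0)| + (inside sum) = 4.6821 + 3.1015 = 7.7836.
Closed form (all zeros inside, monic): I(r) = n·log(r) = 4·log(7) = 7.7836. ✓

I(r) ≈ 7.7836.


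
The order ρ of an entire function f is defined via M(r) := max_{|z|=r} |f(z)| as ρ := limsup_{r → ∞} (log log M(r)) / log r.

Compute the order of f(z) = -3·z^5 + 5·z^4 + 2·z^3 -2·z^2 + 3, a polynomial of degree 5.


|f(z)| ≤ Σ|c_k|·r^k = O(r^5) as r → ∞. Polynomial growth is O(e^{r^ε}) for every ε > 0 (since r^5/e^{r^ε} → 0), so ρ ≤ ε for all ε > 0, i.e. ρ = 0. Every nonconstant polynomial has order 0.
Therefore ρ = 0.

Order ρ = 0.


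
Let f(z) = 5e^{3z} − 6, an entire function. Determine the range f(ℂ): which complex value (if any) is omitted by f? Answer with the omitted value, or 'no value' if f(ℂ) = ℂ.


Little Picard bounds the complement of f(ℂ) to at most one point.
e^{3z} is never zero on ℂ, so 5·e^{3z} takes every value in ℂ ∖ {0}. Adding -6 shifts the range to ℂ ∖ {-6}. Thus f omits exactly the value -6.

Omitted value: -6.


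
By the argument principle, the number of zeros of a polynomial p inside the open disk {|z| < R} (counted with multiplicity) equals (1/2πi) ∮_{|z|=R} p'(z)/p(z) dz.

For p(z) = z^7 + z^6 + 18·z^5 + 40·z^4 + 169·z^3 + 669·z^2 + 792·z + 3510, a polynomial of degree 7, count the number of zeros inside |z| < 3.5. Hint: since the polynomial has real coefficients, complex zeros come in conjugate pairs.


The zeros of p are: (2 + 3i), (2 - 3i), (0 + 3i), (0 - 3i), -3, (-1 + 3i), (-1 - 3i).
Their magnitudes are: 3.606, 3.606, 3, 3, 3, 3.162, 3.162.
Zeros with |z| < R = 3.5: (0 + 3i), (0 - 3i), -3, (-1 + 3i), (-1 - 3i).
Count = 5.
By the argument principle, (1/2πi) ∮_{|z|=R} p'(z)/p(z) dz equals exactly this count.

Number of zeros inside |z| < 3.5: 5.


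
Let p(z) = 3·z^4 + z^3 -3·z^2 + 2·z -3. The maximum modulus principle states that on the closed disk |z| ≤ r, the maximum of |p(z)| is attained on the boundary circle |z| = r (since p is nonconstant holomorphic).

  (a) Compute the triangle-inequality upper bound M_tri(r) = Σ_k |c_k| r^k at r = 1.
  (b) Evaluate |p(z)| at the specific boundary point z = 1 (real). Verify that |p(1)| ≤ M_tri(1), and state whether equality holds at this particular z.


Coefficients: c_0 = -3, c_1 = 2, c_2 = -3, c_3 = 1, c_4 = 3. Radius r = 1.
Part (a). Triangle bound: M_tri(r) = Σ_k |c_k| r^k
  = |-3|·1^0 + |2|·1^1 + |-3|·1^2 + |1|·1^3 + |3|·1^4
  = 3 + 2 + 3 + 1 + 3 = 12.
This bounds M(r) := max_{|z|=r} |p(z)| from above; equality holds iff all terms c_k z^k can be made to align in phase at a single z on |z|=r.
Part (b). At z = 1 (real, on the circle |z| = r):
  p(1) = (-3)·1^0 + (2)·1^1 + (-3)·1^2 + (1)·1^3 + (3)·1^4 = 0.
  |p(1)| = 0.
Check: |p(1)| = 0 ≤ 12 = M_tri(1). ✓ Equality does not hold at z = 1 (the coefficients have mixed signs, so the terms do not all align in phase there).

M_tri(1) = 12; |p(1)| = 0; equality at z=1: no.


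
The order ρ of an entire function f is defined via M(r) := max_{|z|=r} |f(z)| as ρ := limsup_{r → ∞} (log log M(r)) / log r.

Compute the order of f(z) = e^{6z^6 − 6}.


|e^{6z^6 − 6}| = e^{Re(6·z^6) + -6} ≤ e^{6|z|^6 + -6} = e^{6r^6 + -6} on |z| = r, so ρ ≤ 6. Choosing z on |z|=r so that 6·z^6 is real positive (always possible by picking arg z appropriately) gives |f(z)| = e^{6r^6 + -6}, matching the bound. The additive constant -6 does not affect log log M(r) ~ 6·log r. Hence ρ = 6.
Therefore ρ = 6.

Order ρ = 6.


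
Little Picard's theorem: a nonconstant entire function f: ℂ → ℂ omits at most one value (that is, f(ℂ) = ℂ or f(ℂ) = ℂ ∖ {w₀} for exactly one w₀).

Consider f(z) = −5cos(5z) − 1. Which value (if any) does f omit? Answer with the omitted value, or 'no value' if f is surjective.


Little Picard bounds the complement of f(ℂ) to at most one point.
cos is entire and surjective onto ℂ: for every w ∈ ℂ, cos(ζ) = w has a solution ζ ∈ ℂ (e.g., via the complex inverse arccos). With ζ = 5z this gives z = ζ/(5). Then -5·cos(5z) takes every value in -5·ℂ = ℂ, and adding -1 is a bijection of ℂ. So f is surjective and omits no value. (Note: only on the real line is cos bounded by [−1, 1].)

Omitted value: no value.


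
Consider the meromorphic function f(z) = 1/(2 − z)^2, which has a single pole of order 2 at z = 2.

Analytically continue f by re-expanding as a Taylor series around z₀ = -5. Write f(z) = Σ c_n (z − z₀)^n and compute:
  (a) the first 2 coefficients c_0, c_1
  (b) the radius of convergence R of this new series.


Let w = z − z₀, so z = z₀ + w.
Then 2 − z = 2 − (z₀ + w) = (2 − z₀) − w = 7 − w.
f(z) = 1/(7 − w)^2 = (1/(7)^2) · (1 − w/(7))^{−2}.
By the binomial series (1−u)^{−2} = Σ_{n≥0} C(n+1, 1) u^n for |u|<1, with u = w/(7):
  c_n = C(n+1, 1) / (7)^(n+2).
  c_0 = 1/(7)^2 = 1/49.
  c_1 = 2/(7)^3 = 2/343.
The series is valid for |w/d| < 1, i.e. |z − z₀| < |d|.
Radius of convergence: R = |2 − z₀| = |7| = 7 (distance from z₀ to the singularity z = 2).

c_0 = 1/49, c_1 = 2/343; R = 7.


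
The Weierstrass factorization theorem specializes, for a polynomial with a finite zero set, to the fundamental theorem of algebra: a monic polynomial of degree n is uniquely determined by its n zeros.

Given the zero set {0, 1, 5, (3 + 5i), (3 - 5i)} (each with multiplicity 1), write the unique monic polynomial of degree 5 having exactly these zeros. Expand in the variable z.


The polynomial is p(z) = ∏_{α ∈ S} (z − α), where S = {0, 1, 5, (3 + 5i), (3 - 5i)}.
Expanding the product yields: p(z) = z^5 -12·z^4 + 75·z^3 -234·z^2 + 170·z.
Note conjugate pairs combine to real quadratics: (z − (3+5i))(z − (3−5i)) = z² − 6z + 34.
The resulting polynomial has degree 5 and real coefficients as required.

p(z) = z^5 -12·z^4 + 75·z^3 -234·z^2 + 170·z.


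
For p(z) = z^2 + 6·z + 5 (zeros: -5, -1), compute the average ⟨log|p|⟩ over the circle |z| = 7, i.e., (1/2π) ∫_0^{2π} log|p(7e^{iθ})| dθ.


Zeros: -5, -1; r = 7.
Inside |z| < r: -5, -1. Outside (|z| ≥ r): ∅.
p(0) = 5, so log|p(0)| = log(5) = 1.6094.
Apply Jensen: I(r) = log|p(0)| + Σ_k log(r/|z_k|), summed over zeros inside |z| < r.
  log(r/|z_k|) for z_k = -5: log(7/5) = 0.3365
  log(r/|z_k|) for z_k = -1: log(7/1) = 1.9459
Sum over inside zeros: 2.2824.
I(r) = log|p(0)| + (inside sum) = 1.6094 + 2.2824 = 3.8918.
Closed form (all zeros inside, monic): I(r) = n·log(r) = 2·log(7) = 3.8918. ✓

I(r) ≈ 3.8918.


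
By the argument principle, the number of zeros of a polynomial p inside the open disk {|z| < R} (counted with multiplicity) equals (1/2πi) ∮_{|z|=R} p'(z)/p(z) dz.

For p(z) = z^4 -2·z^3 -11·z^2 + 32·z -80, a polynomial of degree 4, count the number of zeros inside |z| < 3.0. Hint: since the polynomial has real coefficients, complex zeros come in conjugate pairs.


The zeros of p are: -4, (1 + 2i), (1 - 2i), 4.
Their magnitudes are: 4, 2.236, 2.236, 4.
Zeros with |z| < R = 3.0: (1 + 2i), (1 - 2i).
Count = 2.
By the argument principle, (1/2πi) ∮_{|z|=R} p'(z)/p(z) dz equals exactly this count.

Number of zeros inside |z| < 3.0: 2.


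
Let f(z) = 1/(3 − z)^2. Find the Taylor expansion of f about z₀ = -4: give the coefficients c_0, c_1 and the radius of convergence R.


Let w = z − z₀, so z = z₀ + w.
Then 3 − z = 3 − (z₀ + w) = (3 − z₀) − w = 7 − w.
f(z) = 1/(7 − w)^2 = (1/(7)^2) · (1 − w/(7))^{−2}.
By the binomial series (1−u)^{−2} = Σ_{n≥0} C(n+1, 1) u^n for |u|<1, with u = w/(7):
  c_n = C(n+1, 1) / (7)^(n+2).
  c_0 = 1/(7)^2 = 1/49.
  c_1 = 2/(7)^3 = 2/343.
The series is valid for |w/d| < 1, i.e. |z − z₀| < |d|.
Radius of convergence: R = |3 − z₀| = |7| = 7 (distance from z₀ to the singularity z = 3).

c_0 = 1/49, c_1 = 2/343; R = 7.


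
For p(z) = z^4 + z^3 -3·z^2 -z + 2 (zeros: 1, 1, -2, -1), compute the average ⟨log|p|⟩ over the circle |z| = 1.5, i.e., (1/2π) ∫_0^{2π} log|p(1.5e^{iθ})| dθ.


Zeros: -2, -1, 1, 1; r = 1.5.
Inside |z| < r: -1, 1, 1. Outside (|z| ≥ r): -2.
p(0) = 2, so log|p(0)| = log(2) = 0.6931.
Apply Jensen: I(r) = log|p(0)| + Σ_k log(r/|z_k|), summed over zeros inside |z| < r.
  log(r/|z_k|) for z_k = 1: log(1.5/1) = 0.4055
  log(r/|z_k|) for z_k = 1: log(1.5/1) = 0.4055
  log(r/|z_k|) for z_k = -1: log(1.5/1) = 0.4055
  Outside zeros (-2) contribute nothing to the Jensen sum.
Sum over inside zeros: 1.2164.
I(r) = log|p(0)| + (inside sum) = 0.6931 + 1.2164 = 1.9095.
Note: since some zeros are outside |z| ≤ r, the simplified n·log(r) form does NOT apply — only the inside zeros contribute.

I(r) ≈ 1.9095.


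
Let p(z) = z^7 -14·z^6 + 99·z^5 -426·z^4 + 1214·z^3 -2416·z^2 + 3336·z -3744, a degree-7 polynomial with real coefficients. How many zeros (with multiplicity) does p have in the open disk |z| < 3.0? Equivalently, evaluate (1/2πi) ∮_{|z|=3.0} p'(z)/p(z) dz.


The zeros of p are: (3 + 3i), (3 - 3i), 4, (0 + 2i), (0 - 2i), (2 + 3i), (2 - 3i).
Their magnitudes are: 4.243, 4.243, 4, 2, 2, 3.606, 3.606.
Zeros with |z| < R = 3.0: (0 + 2i), (0 - 2i).
Count = 2.
By the argument principle, (1/2πi) ∮_{|z|=R} p'(z)/p(z) dz equals exactly this count.

Number of zeros inside |z| < 3.0: 2.


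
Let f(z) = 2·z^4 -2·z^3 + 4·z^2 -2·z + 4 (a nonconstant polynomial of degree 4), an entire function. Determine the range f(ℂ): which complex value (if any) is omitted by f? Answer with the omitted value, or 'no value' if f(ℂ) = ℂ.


Little Picard bounds the complement of f(ℂ) to at most one point.
For every w ∈ ℂ, the equation p(z) − w = 0 is a nonconstant polynomial in z and hence has at least one root by the fundamental theorem of algebra. So p is surjective onto ℂ, omitting no value.

Omitted value: no value.


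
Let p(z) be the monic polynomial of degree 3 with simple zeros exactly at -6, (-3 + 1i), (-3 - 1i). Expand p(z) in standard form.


The polynomial is p(z) = ∏_{α ∈ S} (z − α), where S = {-6, (-3 + 1i), (-3 - 1i)}.
Expanding the product yields: p(z) = z^3 + 12·z^2 + 46·z + 60.
Note conjugate pairs combine to real quadratics: (z − (-3+1i))(z − (-3−1i)) = z² + 6z + 10.
The resulting polynomial has degree 3 and real coefficients as required.

p(z) = z^3 + 12·z^2 + 46·z + 60.


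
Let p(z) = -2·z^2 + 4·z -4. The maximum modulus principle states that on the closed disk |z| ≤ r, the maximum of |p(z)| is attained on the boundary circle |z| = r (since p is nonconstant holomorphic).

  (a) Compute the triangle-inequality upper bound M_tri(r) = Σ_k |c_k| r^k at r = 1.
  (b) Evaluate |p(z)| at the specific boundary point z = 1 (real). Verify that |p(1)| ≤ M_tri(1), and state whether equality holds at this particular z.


Coefficients: c_0 = -4, c_1 = 4, c_2 = -2. Radius r = 1.
Part (a). Triangle bound: M_tri(r) = Σ_k |c_k| r^k
  = |-4|·1^0 + |4|·1^1 + |-2|·1^2
  = 4 + 4 + 2 = 10.
This bounds M(r) := max_{|z|=r} |p(z)| from above; equality holds iff all terms c_k z^k can be made to align in phase at a single z on |z|=r.
Part (b). At z = 1 (real, on the circle |z| = r):
  p(1) = (-4)·1^0 + (4)·1^1 + (-2)·1^2 = -2.
  |p(1)| = 2.
Check: |p(1)| = 2 ≤ 10 = M_tri(1). ✓ Equality does not hold at z = 1 (the coefficients have mixed signs, so the terms do not all align in phase there).

M_tri(1) = 10; |p(1)| = 2; equality at z=1: no.


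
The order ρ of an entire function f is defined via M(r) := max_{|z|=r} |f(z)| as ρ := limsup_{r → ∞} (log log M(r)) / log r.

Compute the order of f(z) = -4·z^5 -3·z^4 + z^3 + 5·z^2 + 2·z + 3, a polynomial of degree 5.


|f(z)| ≤ Σ|c_k|·r^k = O(r^5) as r → ∞. Polynomial growth is O(e^{r^ε}) for every ε > 0 (since r^5/e^{r^ε} → 0), so ρ ≤ ε for all ε > 0, i.e. ρ = 0. Every nonconstant polynomial has order 0.
Therefore ρ = 0.

Order ρ = 0.


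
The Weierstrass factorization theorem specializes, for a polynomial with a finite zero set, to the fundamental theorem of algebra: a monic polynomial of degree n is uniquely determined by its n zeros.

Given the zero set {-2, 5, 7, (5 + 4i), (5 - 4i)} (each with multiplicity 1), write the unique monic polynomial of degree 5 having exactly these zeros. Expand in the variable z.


The polynomial is p(z) = ∏_{α ∈ S} (z − α), where S = {-2, 5, 7, (5 + 4i), (5 - 4i)}.
Expanding the product yields: p(z) = z^5 -20·z^4 + 152·z^3 -450·z^2 -249·z + 2870.
Note conjugate pairs combine to real quadratics: (z − (5+4i))(z − (5−4i)) = z² − 10z + 41.
The resulting polynomial has degree 5 and real coefficients as required.

p(z) = z^5 -20·z^4 + 152·z^3 -450·z^2 -249·z + 2870.


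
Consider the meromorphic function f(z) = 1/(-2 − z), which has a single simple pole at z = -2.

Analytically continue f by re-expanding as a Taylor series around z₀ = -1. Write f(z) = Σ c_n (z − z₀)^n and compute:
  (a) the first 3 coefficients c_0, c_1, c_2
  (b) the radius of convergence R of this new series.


Let w = z − z₀, so z = z₀ + w.
Then -2 − z = -2 − (z₀ + w) = (-2 − z₀) − w = -1 − w.
f(z) = 1/(-1 − w) = (1/(-1)) · 1/(1 − w/(-1)) = Σ_{n≥0} w^n / (-1)^(n+1).
So c_n = 1/(-1)^(n+1):
  c_0 = 1/(-1)^1 = -1.
  c_1 = 1/(-1)^2 = 1.
  c_2 = 1/(-1)^3 = -1.
The series is valid for |w/d| < 1, i.e. |z − z₀| < |d|.
Radius of convergence: R = |-2 − z₀| = |-1| = 1 (distance from z₀ to the singularity z = -2).

c_0 = -1, c_1 = 1, c_2 = -1; R = 1.


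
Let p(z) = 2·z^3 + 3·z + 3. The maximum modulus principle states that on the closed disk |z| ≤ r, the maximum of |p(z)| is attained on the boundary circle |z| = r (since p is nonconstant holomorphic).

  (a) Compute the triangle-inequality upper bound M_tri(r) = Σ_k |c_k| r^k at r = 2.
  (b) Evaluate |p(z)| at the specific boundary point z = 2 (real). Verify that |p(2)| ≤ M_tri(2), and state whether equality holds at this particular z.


Coefficients: c_0 = 3, c_1 = 3, c_2 = 0, c_3 = 2. Radius r = 2.
Part (a). Triangle bound: M_tri(r) = Σ_k |c_k| r^k
  = |3|·2^0 + |3|·2^1 + |0|·2^2 + |2|·2^3
  = 3 + 6 + 0 + 16 = 25.
This bounds M(r) := max_{|z|=r} |p(z)| from above; equality holds iff all terms c_k z^k can be made to align in phase at a single z on |z|=r.
Part (b). At z = 2 (real, on the circle |z| = r):
  p(2) = (3)·2^0 + (3)·2^1 + (0)·2^2 + (2)·2^3 = 25.
  |p(2)| = 25.
Since all nonzero coefficients share the same sign, |p(2)| = 25 = M_tri(2); the triangle bound is attained at z = 2, so in fact M(r) = 25.

M_tri(2) = 25; |p(2)| = 25; equality at z=2: yes.


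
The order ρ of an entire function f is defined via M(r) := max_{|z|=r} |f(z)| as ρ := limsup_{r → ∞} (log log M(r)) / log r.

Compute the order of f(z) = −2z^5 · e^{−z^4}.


M(r) = max_{|z|=r} |-2|·|z|^5·|e^{−z^4}| = 2·r^5 · e^{1r^4} (the factors attain their maxima compatibly on |z|=r). Then log M(r) = log 2 + 5·log r + 1r^4, dominated by the last term, so log log M(r) ~ 4·log r. The polynomial factor -2z^5 contributes only a log r term and does not affect the order. ρ = 4.
Therefore ρ = 4.

Order ρ = 4.


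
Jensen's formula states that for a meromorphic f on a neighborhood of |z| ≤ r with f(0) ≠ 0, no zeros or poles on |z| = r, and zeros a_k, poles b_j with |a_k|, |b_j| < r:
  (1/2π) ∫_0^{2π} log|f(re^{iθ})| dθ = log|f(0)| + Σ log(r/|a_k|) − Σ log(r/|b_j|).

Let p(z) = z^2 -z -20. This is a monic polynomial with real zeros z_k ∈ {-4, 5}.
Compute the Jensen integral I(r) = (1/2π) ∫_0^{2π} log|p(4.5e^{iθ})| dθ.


Zeros: -4, 5; r = 4.5.
Inside |z| < r: -4. Outside (|z| ≥ r): 5.
p(0) = -20, so log|p(0)| = log(20) = 2.9957.
Apply Jensen: I(r) = log|p(0)| + Σ_k log(r/|z_k|), summed over zeros inside |z| < r.
  log(r/|z_k|) for z_k = -4: log(4.5/4) = 0.1178
  Outside zeros (5) contribute nothing to the Jensen sum.
Sum over inside zeros: 0.1178.
I(r) = log|p(0)| + (inside sum) = 2.9957 + 0.1178 = 3.1135.
Note: since some zeros are outside |z| ≤ r, the simplified n·log(r) form does NOT apply — only the inside zeros contribute.

I(r) ≈ 3.1135.


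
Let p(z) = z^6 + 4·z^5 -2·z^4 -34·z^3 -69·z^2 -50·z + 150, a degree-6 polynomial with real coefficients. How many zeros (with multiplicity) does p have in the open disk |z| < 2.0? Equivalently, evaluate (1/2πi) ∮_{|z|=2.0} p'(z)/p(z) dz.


The zeros of p are: (-1 + 2i), (-1 - 2i), 3, 1, (-3 + 1i), (-3 - 1i).
Their magnitudes are: 2.236, 2.236, 3, 1, 3.162, 3.162.
Zeros with |z| < R = 2.0: 1.
Count = 1.
By the argument principle, (1/2πi) ∮_{|z|=R} p'(z)/p(z) dz equals exactly this count.

Number of zeros inside |z| < 2.0: 1.


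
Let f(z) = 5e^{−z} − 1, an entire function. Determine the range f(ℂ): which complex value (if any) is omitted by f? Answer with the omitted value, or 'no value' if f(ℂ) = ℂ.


Little Picard bounds the complement of f(ℂ) to at most one point.
e^{−z} is never zero on ℂ, so 5·e^{−z} takes every value in ℂ ∖ {0}. Adding -1 shifts the range to ℂ ∖ {-1}. Thus f omits exactly the value -1.

Omitted value: -1.


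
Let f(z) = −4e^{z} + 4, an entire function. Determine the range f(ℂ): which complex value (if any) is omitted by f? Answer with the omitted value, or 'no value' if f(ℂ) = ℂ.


Little Picard bounds the complement of f(ℂ) to at most one point.
e^{z} is never zero on ℂ, so -4·e^{z} takes every value in ℂ ∖ {0}. Adding 4 shifts the range to ℂ ∖ {4}. Thus f omits exactly the value 4.

Omitted value: 4.


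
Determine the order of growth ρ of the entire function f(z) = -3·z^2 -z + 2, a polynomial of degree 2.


|f(z)| ≤ Σ|c_k|·r^k = O(r^2) as r → ∞. Polynomial growth is O(e^{r^ε}) for every ε > 0 (since r^2/e^{r^ε} → 0), so ρ ≤ ε for all ε > 0, i.e. ρ = 0. Every nonconstant polynomial has order 0.
Therefore ρ = 0.

Order ρ = 0.


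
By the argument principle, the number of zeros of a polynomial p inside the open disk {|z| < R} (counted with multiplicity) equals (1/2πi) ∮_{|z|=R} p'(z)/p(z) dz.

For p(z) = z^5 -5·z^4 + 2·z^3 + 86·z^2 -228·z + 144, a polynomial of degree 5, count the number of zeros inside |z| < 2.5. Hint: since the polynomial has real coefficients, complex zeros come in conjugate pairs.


The zeros of p are: -4, 2, (3 + 3i), (3 - 3i), 1.
Their magnitudes are: 4, 2, 4.243, 4.243, 1.
Zeros with |z| < R = 2.5: 2, 1.
Count = 2.
By the argument principle, (1/2πi) ∮_{|z|=R} p'(z)/p(z) dz equals exactly this count.

Number of zeros inside |z| < 2.5: 2.
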